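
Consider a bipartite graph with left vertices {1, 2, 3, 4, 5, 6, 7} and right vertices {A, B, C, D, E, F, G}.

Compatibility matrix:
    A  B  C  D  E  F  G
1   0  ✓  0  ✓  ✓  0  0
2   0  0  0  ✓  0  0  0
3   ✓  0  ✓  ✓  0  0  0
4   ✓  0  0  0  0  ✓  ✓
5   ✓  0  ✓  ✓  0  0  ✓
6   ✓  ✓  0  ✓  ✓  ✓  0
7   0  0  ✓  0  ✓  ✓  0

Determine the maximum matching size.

7

One maximum matching: 1-B, 2-D, 3-C, 4-F, 5-G, 6-A, 7-E.
All 7 left vertices are matched, so no larger matching exists.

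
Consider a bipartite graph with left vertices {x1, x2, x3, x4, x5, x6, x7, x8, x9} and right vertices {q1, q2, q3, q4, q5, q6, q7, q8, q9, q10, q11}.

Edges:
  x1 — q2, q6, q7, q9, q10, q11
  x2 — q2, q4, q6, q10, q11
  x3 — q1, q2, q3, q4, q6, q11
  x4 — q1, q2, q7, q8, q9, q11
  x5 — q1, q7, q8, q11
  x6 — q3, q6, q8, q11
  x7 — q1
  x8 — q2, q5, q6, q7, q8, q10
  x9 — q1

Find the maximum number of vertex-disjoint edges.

A valid assignment of size 8: x1→q2, x2→q4, x3→q11, x4→q9, x5→q7, x6→q8, x7→q1, x8→q6.
The set {x7, x9} has only 1 neighbour ({q1}), so by Hall's theorem at most 8 of the 9 left vertices can be matched.

8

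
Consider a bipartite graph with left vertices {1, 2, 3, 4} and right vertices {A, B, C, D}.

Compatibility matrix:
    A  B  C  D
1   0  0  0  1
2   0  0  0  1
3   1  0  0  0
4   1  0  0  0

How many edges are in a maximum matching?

2

For example, pair 1–D, 3–A.
The set {1, 2, 3, 4} has only 2 neighbours ({A, D}), so by Hall's theorem at most 2 of the 4 left vertices can be matched.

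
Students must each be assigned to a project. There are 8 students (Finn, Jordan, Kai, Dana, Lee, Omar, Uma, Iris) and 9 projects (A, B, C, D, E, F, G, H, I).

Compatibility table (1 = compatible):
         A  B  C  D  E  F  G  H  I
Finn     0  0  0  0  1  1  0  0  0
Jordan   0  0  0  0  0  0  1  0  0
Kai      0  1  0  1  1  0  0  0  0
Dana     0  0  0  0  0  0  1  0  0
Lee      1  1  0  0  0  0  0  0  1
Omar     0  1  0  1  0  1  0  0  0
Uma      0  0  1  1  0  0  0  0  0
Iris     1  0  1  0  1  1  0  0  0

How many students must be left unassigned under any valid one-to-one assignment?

1

One maximum matching: Finn–F, Jordan–G, Kai–B, Lee–I, Omar–D, Uma–C, Iris–E.
The set {Jordan, Dana} has only 1 neighbour ({G}), so by Hall's theorem at most 7 of the 8 students can be matched.
That matches 7 of the 8, leaving 1 unmatched; no matching can do better.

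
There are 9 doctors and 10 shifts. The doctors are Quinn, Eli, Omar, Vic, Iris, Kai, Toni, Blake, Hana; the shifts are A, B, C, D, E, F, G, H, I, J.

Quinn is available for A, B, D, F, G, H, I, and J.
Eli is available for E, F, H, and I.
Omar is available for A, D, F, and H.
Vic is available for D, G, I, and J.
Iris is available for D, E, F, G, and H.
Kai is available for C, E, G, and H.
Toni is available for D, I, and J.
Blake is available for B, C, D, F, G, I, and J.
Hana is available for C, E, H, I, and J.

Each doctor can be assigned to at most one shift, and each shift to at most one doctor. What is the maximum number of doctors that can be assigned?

For example, pair Quinn→A, Eli→H, Omar→F, Vic→I, Iris→E, Kai→C, Toni→D, Blake→G, Hana→J.
All 9 doctors are matched, so no larger matching exists.

9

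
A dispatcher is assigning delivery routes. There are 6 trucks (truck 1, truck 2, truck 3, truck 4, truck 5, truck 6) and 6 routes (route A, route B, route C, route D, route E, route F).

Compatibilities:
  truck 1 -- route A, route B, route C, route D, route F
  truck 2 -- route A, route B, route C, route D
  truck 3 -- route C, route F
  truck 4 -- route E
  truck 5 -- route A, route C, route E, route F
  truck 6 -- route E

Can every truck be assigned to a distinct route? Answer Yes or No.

No

The set {truck 4, truck 6} has only 1 neighbour ({route E}), so by Hall's theorem at most 5 of the 6 trucks can be matched.
Hence no matching covers every truck.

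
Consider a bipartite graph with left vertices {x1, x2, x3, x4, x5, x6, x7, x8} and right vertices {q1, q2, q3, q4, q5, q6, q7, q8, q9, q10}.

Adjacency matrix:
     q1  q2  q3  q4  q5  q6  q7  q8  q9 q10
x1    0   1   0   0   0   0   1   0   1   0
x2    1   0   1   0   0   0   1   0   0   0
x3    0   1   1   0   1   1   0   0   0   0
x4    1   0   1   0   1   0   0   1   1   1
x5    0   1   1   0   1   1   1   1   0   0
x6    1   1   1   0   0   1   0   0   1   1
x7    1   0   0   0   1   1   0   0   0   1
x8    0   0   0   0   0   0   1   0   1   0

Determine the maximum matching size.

8

For example, pair x1→q2, x2→q3, x3→q5, x4→q1, x5→q6, x6→q9, x7→q10, x8→q7.
This saturates every left vertex, so 8 is the maximum.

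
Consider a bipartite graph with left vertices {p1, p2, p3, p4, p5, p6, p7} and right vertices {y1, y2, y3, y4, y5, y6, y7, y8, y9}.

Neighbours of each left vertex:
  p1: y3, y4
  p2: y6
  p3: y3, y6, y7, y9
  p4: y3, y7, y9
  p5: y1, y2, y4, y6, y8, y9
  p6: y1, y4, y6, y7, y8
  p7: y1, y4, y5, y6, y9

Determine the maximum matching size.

7

A valid assignment of size 7: p1→y4, p2→y6, p3→y3, p4→y7, p5→y2, p6→y1, p7→y9.
This saturates every left vertex, so 7 is the maximum.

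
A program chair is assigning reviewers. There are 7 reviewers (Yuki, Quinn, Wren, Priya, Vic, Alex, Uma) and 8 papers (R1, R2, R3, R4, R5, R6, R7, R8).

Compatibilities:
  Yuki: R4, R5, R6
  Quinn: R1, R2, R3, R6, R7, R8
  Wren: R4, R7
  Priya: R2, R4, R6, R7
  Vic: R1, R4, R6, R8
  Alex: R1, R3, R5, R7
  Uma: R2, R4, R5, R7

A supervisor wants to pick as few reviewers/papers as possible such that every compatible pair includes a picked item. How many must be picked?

A maximum matching has 7 edges (e.g. Yuki–R6, Quinn–R3, Wren–R4, Priya–R2, Vic–R8, Alex–R5, Uma–R7).
By König's theorem the minimum vertex cover has the same size. One such cover is {Yuki, Quinn, Wren, Priya, Vic, Alex, Uma}.

7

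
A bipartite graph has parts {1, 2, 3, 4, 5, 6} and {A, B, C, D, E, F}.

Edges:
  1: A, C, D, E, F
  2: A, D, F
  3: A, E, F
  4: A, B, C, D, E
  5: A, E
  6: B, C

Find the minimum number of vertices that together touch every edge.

6

The 6 edges 1–C, 2–D, 3–F, 4–A, 5–E, 6–B form a matching, so any vertex cover needs at least 6 vertices (one per matched edge).
Conversely {1, 2, 3, 4, 5, 6} meets every edge and has exactly 6 vertices, so 6 is optimal.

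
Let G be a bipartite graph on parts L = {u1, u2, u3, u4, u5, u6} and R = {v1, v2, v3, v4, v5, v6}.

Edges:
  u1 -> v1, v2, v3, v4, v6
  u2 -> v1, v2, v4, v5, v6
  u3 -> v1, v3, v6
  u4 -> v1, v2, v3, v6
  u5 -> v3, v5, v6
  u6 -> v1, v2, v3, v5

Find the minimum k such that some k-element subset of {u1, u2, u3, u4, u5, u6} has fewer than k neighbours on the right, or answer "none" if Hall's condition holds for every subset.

A matching saturating every left vertex exists, for instance u1→v4, u2→v6, u3→v3, u4→v1, u5→v5, u6→v2.
By Hall's marriage theorem, this means |N(S)| ≥ |S| for every subset S, so no violating subset exists.

none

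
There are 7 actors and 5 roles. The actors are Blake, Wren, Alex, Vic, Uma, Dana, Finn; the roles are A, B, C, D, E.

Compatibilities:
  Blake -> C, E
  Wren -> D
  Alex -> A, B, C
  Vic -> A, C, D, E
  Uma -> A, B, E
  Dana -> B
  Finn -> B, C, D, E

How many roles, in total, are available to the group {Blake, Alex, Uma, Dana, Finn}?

The union of neighbours of {Blake, Alex, Uma, Dana, Finn} is {A, B, C, D, E}, which has 5 elements.
Since |N(S)| = 5 ≥ |S| = 5, Hall's condition holds for this subset.

5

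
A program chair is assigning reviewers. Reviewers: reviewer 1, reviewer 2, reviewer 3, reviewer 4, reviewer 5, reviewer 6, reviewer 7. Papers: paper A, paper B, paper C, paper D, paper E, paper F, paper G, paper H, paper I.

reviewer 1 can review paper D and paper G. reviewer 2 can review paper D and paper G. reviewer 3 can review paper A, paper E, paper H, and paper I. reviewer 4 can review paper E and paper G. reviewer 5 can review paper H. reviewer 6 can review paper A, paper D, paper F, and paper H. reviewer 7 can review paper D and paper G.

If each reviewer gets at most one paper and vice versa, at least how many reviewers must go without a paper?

For example, pair reviewer 1–paper G, reviewer 2–paper D, reviewer 3–paper I, reviewer 4–paper E, reviewer 5–paper H, reviewer 6–paper F.
The set {reviewer 1, reviewer 2, reviewer 7} has only 2 neighbours ({paper D, paper G}), so by Hall's theorem at most 6 of the 7 reviewers can be matched.
That matches 6 of the 7, leaving 1 unmatched; no matching can do better.

1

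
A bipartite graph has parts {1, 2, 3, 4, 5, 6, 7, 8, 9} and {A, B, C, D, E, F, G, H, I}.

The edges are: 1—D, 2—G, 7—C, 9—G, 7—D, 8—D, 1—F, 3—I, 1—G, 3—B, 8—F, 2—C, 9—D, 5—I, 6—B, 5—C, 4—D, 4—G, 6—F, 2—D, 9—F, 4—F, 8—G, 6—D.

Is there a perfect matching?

The set {1, 2, 3, 4, 5, 6, 7, 8, 9} has only 6 neighbours ({B, C, D, F, G, I}), so by Hall's theorem at most 6 of the 9 left vertices can be matched.
Hence no matching covers every left vertex.

No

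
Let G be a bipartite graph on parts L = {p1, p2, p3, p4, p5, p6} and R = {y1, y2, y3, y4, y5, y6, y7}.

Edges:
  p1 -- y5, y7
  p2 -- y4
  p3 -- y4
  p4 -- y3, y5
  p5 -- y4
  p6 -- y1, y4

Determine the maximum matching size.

One maximum matching: p1–y7, p2–y4, p4–y3, p6–y1.
The set {p2, p3, p5} has only 1 neighbour ({y4}), so by Hall's theorem at most 4 of the 6 left vertices can be matched.

4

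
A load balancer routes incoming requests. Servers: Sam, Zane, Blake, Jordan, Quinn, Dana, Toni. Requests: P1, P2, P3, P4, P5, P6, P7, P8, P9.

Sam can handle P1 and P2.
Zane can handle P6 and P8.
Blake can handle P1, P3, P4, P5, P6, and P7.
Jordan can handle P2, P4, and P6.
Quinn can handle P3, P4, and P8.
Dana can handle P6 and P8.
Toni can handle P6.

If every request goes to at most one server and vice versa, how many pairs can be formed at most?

6

For example, pair Sam→P1, Zane→P6, Blake→P3, Jordan→P2, Quinn→P4, Dana→P8.
The set {Zane, Dana, Toni} has only 2 neighbours ({P6, P8}), so by Hall's theorem at most 6 of the 7 servers can be matched.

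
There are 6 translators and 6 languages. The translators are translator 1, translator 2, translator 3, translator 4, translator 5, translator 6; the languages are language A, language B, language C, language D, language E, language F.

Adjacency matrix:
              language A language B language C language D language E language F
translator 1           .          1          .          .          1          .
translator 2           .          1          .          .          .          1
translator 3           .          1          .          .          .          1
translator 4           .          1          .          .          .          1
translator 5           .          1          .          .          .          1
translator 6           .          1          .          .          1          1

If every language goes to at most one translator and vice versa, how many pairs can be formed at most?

A valid assignment of size 3: translator 1–language E, translator 2–language B, translator 3–language F.
The set {translator 1, translator 2, translator 3, translator 4, translator 5, translator 6} has only 3 neighbours ({language B, language E, language F}), so by Hall's theorem at most 3 of the 6 translators can be matched.

3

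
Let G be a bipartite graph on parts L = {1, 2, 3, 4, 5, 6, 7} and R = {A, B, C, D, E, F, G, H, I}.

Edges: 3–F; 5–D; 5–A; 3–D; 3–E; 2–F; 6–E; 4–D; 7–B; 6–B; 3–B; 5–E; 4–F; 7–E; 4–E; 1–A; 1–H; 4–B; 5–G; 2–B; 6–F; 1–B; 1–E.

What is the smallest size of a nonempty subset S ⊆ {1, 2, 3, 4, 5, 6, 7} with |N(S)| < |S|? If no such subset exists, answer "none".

Take S = {2, 3, 4, 6, 7}. Its neighbourhood is {B, D, E, F}, so |N(S)| = 4 < |S| = 5.
Every subset of size less than 5 has at least as many neighbours as members, so 5 is the minimum.

5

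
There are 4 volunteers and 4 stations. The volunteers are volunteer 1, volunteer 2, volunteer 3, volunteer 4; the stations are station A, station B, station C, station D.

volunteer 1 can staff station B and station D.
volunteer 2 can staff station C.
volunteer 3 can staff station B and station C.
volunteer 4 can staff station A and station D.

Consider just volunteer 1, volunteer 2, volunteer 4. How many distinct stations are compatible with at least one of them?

4

The union of neighbours of {volunteer 1, volunteer 2, volunteer 4} is {station A, station B, station C, station D}, which has 4 elements.
Since |N(S)| = 4 ≥ |S| = 3, Hall's condition holds for this subset.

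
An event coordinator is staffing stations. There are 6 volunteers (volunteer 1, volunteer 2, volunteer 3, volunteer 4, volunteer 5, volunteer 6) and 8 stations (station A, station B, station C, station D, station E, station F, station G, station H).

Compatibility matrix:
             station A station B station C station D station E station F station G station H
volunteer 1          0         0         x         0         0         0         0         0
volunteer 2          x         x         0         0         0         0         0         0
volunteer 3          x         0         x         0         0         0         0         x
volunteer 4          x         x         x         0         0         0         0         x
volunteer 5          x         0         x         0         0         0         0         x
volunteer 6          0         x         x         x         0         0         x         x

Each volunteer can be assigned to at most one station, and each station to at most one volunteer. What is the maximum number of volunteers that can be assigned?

5

For example, pair volunteer 1-station C, volunteer 2-station B, volunteer 3-station H, volunteer 4-station A, volunteer 6-station G.
The set {volunteer 1, volunteer 2, volunteer 3, volunteer 4, volunteer 5} has only 4 neighbours ({station A, station B, station C, station H}), so by Hall's theorem at most 5 of the 6 volunteers can be matched.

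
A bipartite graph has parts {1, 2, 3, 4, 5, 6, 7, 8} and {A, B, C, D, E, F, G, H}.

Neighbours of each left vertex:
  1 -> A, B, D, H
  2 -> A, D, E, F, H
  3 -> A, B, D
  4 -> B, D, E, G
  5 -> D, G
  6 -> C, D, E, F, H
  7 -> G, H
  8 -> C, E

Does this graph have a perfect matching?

Yes

For example, pair 1–A, 2–F, 3–D, 4–B, 5–G, 6–C, 7–H, 8–E.
All 8 left vertices are covered.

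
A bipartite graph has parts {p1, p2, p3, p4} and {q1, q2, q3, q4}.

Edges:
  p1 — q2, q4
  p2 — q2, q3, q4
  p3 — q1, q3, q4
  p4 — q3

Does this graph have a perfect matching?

Yes

A valid assignment of size 4: p1→q4, p2→q2, p3→q1, p4→q3.
All 4 left vertices are covered.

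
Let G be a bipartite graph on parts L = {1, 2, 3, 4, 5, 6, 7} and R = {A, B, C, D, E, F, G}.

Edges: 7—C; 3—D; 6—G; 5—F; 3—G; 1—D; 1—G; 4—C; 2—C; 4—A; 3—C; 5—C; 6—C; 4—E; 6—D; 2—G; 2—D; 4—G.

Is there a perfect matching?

No

The set {1, 2, 3, 6, 7} has only 3 neighbours ({C, D, G}), so by Hall's theorem at most 5 of the 7 left vertices can be matched.
Hence no matching covers every left vertex.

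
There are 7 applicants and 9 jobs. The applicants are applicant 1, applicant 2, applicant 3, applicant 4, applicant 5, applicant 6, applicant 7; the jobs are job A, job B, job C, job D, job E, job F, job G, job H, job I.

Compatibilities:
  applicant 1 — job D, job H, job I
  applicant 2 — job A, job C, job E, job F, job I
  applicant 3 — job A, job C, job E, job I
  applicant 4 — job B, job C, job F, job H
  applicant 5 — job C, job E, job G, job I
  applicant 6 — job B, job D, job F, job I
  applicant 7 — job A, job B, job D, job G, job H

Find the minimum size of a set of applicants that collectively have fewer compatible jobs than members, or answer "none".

none

A matching saturating every applicant exists, for instance applicant 1→job H, applicant 2→job I, applicant 3→job A, applicant 4→job B, applicant 5→job G, applicant 6→job F, applicant 7→job D.
By Hall's marriage theorem, this means |N(S)| ≥ |S| for every subset S, so no violating subset exists.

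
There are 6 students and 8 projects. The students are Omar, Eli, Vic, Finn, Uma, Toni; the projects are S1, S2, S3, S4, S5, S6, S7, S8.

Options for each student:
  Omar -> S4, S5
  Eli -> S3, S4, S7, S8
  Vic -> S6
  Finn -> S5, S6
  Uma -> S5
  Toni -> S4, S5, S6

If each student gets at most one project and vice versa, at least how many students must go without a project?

A valid assignment of size 4: Omar→S4, Eli→S7, Vic→S6, Finn→S5.
The set {Omar, Vic, Finn, Uma, Toni} has only 3 neighbours ({S4, S5, S6}), so by Hall's theorem at most 4 of the 6 students can be matched.
That matches 4 of the 6, leaving 2 unmatched; no matching can do better.

2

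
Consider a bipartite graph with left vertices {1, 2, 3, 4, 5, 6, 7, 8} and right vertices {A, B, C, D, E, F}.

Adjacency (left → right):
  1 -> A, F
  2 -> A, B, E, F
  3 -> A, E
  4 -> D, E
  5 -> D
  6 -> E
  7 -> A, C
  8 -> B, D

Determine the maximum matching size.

For example, pair 1–F, 2–B, 3–A, 4–E, 5–D, 7–C.
The set {1, 2, 3, 4, 5, 6, 8} has only 5 neighbours ({A, B, D, E, F}), so by Hall's theorem at most 6 of the 8 left vertices can be matched.

6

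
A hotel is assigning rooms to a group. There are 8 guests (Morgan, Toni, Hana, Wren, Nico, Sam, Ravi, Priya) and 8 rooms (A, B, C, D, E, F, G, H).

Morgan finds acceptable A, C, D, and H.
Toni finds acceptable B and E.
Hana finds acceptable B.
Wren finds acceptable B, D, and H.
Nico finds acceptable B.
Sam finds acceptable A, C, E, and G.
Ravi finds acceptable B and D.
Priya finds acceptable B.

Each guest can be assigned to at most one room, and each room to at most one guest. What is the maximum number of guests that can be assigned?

For example, pair Morgan-C, Toni-E, Hana-B, Wren-H, Sam-G, Ravi-D.
The set {Hana, Nico, Priya} has only 1 neighbour ({B}), so by Hall's theorem at most 6 of the 8 guests can be matched.

6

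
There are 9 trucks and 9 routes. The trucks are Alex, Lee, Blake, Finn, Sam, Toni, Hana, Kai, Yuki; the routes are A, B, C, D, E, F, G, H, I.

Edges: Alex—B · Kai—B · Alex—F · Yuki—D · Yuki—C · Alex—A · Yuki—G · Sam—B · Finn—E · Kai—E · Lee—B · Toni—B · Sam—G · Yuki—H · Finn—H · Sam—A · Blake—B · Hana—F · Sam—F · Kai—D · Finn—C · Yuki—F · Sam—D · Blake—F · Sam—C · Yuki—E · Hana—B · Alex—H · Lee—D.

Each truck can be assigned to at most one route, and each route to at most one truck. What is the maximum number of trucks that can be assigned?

8

A valid assignment of size 8: Alex-H, Lee-D, Blake-F, Finn-C, Sam-A, Toni-B, Kai-E, Yuki-G.
The set {Blake, Toni, Hana} has only 2 neighbours ({B, F}), so by Hall's theorem at most 8 of the 9 trucks can be matched.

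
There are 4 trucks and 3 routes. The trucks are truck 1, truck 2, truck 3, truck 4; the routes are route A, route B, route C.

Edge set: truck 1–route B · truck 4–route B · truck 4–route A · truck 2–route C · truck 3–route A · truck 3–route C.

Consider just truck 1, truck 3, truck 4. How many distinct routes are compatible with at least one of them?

3

The union of neighbours of {truck 1, truck 3, truck 4} is {route A, route B, route C}, which has 3 elements.
Since |N(S)| = 3 ≥ |S| = 3, Hall's condition holds for this subset.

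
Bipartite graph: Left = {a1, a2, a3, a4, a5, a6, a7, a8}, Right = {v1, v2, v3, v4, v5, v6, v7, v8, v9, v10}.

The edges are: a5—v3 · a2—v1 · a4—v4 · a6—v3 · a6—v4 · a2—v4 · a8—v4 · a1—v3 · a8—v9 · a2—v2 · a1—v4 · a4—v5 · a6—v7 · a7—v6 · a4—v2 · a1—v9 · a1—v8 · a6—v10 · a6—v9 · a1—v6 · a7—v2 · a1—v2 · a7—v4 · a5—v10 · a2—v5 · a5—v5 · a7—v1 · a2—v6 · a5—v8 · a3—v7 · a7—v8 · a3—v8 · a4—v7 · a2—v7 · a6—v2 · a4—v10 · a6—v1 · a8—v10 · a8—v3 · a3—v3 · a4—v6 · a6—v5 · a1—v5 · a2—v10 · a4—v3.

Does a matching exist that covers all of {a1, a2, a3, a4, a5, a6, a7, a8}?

One maximum matching: a1→v8, a2→v1, a3→v7, a4→v3, a5→v5, a6→v2, a7→v6, a8→v10.
All 8 left vertices are covered.

Yes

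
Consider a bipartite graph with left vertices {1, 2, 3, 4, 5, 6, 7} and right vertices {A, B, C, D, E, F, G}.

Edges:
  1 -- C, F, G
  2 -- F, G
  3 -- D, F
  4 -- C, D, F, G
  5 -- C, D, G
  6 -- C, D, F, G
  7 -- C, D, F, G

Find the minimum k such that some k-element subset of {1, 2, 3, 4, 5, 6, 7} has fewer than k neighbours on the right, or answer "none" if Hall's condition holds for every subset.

5

Take S = {1, 2, 3, 4, 5}. Its neighbourhood is {C, D, F, G}, so |N(S)| = 4 < |S| = 5.
Every subset of size less than 5 has at least as many neighbours as members, so 5 is the minimum.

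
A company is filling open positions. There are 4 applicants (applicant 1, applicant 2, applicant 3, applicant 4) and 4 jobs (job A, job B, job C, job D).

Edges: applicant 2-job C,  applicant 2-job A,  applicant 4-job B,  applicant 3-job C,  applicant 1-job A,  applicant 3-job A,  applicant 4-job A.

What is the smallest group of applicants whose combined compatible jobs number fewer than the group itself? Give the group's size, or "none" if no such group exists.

3

Take S = {applicant 1, applicant 2, applicant 3}. Its neighbourhood is {job A, job C}, so |N(S)| = 2 < |S| = 3.
Every subset of size less than 3 has at least as many neighbours as members, so 3 is the minimum.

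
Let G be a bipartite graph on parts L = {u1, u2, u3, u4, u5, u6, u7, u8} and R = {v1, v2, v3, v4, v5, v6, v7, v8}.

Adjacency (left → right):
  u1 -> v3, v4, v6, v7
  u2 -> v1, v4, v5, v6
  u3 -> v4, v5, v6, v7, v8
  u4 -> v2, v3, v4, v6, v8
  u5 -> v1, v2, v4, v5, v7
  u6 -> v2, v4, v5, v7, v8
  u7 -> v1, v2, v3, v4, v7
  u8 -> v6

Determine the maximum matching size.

One maximum matching: u1–v7, u2–v1, u3–v5, u4–v8, u5–v4, u6–v2, u7–v3, u8–v6.
All 8 left vertices are matched, so no larger matching exists.

8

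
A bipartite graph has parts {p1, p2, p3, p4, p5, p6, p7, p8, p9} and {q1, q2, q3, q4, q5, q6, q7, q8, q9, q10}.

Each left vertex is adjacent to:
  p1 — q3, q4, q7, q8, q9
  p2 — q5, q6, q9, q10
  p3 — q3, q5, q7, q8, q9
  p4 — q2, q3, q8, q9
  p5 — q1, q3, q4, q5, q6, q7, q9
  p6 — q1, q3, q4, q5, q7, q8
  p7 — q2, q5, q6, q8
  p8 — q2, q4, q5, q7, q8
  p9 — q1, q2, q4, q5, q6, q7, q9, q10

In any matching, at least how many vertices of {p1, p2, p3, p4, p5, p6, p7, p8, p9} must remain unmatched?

0

A valid assignment of size 9: p1-q3, p2-q10, p3-q7, p4-q2, p5-q6, p6-q4, p7-q5, p8-q8, p9-q9.
All 9 left vertices are matched, so no larger matching exists.
That matches 9 of the 9, leaving 0 unmatched; no matching can do better.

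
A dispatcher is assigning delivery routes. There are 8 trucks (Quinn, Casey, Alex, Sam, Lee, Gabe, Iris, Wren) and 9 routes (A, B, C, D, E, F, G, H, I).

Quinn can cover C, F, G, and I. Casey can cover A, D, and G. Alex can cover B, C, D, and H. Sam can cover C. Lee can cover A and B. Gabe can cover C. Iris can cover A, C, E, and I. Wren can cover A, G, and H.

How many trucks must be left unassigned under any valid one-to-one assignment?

A valid assignment of size 7: Quinn-F, Casey-D, Alex-B, Sam-C, Lee-A, Iris-I, Wren-G.
The set {Sam, Gabe} has only 1 neighbour ({C}), so by Hall's theorem at most 7 of the 8 trucks can be matched.
That matches 7 of the 8, leaving 1 unmatched; no matching can do better.

1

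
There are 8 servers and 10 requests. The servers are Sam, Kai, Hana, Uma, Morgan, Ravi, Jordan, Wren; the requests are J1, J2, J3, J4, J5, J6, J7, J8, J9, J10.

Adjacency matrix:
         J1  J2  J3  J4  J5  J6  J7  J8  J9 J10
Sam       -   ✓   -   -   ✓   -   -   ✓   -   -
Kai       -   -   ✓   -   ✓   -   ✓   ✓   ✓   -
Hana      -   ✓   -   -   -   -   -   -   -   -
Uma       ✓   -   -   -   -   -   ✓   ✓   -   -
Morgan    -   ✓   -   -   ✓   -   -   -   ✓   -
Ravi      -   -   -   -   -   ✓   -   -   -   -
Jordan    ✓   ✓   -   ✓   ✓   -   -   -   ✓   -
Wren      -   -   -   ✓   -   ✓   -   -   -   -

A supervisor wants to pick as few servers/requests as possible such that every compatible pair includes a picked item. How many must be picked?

8

The 8 edges Sam–J8, Kai–J3, Hana–J2, Uma–J7, Morgan–J5, Ravi–J6, Jordan–J9, Wren–J4 form a matching, so any vertex cover needs at least 8 vertices (one per matched edge).
Conversely {Sam, Kai, Hana, Uma, Morgan, Ravi, Jordan, Wren} meets every edge and has exactly 8 vertices, so 8 is optimal.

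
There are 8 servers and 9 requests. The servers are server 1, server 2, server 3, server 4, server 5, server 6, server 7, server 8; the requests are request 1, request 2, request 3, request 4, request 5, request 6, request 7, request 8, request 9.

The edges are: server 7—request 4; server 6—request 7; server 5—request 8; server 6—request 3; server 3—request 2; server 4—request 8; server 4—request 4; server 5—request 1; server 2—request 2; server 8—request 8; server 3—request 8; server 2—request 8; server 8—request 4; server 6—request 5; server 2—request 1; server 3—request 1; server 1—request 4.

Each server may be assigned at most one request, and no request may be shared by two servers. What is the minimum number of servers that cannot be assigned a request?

3

A valid assignment of size 5: server 1–request 4, server 2–request 1, server 3–request 2, server 4–request 8, server 6–request 7.
The set {server 1, server 2, server 3, server 4, server 5, server 7, server 8} has only 4 neighbours ({request 1, request 2, request 4, request 8}), so by Hall's theorem at most 5 of the 8 servers can be matched.
That matches 5 of the 8, leaving 3 unmatched; no matching can do better.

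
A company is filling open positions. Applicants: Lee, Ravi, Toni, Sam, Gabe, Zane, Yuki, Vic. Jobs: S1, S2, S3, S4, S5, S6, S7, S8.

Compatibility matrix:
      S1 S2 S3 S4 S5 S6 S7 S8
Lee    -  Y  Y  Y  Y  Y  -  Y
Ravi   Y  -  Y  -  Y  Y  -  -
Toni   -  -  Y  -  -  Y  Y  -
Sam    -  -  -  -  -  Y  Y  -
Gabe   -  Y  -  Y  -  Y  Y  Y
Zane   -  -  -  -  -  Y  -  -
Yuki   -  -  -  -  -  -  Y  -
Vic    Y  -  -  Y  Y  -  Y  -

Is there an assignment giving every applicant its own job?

No

The set {Sam, Zane, Yuki} has only 2 neighbours ({S6, S7}), so by Hall's theorem at most 7 of the 8 applicants can be matched.
Hence no matching covers every applicant.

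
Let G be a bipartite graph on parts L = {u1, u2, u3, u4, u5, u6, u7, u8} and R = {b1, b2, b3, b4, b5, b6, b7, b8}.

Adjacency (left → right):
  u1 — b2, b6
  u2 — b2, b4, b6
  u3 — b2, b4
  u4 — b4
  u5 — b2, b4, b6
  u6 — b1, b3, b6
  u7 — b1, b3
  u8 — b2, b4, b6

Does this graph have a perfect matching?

The set {u1, u2, u3, u4, u5, u8} has only 3 neighbours ({b2, b4, b6}), so by Hall's theorem at most 5 of the 8 left vertices can be matched.
Hence no matching covers every left vertex.

No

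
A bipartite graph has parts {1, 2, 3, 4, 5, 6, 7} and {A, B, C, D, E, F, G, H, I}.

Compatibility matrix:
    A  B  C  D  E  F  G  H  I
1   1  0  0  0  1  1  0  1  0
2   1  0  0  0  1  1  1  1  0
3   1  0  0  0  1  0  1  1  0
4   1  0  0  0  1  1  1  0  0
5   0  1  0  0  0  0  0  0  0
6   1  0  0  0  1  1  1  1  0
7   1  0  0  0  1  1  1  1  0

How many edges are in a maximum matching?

6

For example, pair 1-H, 2-A, 3-E, 4-F, 5-B, 6-G.
The set {1, 2, 3, 4, 6, 7} has only 5 neighbours ({A, E, F, G, H}), so by Hall's theorem at most 6 of the 7 left vertices can be matched.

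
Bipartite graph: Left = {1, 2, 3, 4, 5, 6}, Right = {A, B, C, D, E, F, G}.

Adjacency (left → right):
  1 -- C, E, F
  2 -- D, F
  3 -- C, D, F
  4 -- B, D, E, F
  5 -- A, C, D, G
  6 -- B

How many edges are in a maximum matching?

One maximum matching: 1-C, 2-D, 3-F, 4-E, 5-G, 6-B.
All 6 left vertices are matched, so no larger matching exists.

6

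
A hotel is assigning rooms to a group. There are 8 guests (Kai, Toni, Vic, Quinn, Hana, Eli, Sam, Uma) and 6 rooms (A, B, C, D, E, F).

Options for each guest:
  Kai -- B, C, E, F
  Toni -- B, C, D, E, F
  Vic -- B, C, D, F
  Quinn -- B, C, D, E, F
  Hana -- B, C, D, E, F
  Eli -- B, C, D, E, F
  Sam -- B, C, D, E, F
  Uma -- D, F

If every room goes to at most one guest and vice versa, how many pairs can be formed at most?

A valid assignment of size 5: Kai-C, Toni-D, Vic-F, Quinn-B, Hana-E.
The set {Kai, Toni, Vic, Quinn, Hana, Eli, Sam, Uma} has only 5 neighbours ({B, C, D, E, F}), so by Hall's theorem at most 5 of the 8 guests can be matched.

5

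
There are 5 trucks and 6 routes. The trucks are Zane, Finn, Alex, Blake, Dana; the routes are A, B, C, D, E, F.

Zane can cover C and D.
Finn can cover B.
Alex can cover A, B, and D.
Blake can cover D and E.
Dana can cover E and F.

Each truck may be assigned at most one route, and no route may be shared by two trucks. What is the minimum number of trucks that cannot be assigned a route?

0

For example, pair Zane-C, Finn-B, Alex-A, Blake-D, Dana-E.
This saturates every truck, so 5 is the maximum.
That matches 5 of the 5, leaving 0 unmatched; no matching can do better.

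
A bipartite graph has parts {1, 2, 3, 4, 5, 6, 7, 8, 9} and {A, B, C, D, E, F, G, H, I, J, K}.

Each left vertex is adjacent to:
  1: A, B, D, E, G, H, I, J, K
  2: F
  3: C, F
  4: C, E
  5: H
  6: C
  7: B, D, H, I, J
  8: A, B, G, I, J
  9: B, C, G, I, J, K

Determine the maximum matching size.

8

For example, pair 1→A, 2→F, 3→C, 4→E, 5→H, 7→B, 8→G, 9→J.
The set {2, 3, 6} has only 2 neighbours ({C, F}), so by Hall's theorem at most 8 of the 9 left vertices can be matched.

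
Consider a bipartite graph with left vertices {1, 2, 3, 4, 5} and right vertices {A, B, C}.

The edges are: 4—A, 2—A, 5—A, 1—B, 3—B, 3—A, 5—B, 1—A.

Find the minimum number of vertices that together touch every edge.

2

The 2 edges 1–B, 2–A form a matching, so any vertex cover needs at least 2 vertices (one per matched edge).
Conversely {A, B} meets every edge and has exactly 2 vertices, so 2 is optimal.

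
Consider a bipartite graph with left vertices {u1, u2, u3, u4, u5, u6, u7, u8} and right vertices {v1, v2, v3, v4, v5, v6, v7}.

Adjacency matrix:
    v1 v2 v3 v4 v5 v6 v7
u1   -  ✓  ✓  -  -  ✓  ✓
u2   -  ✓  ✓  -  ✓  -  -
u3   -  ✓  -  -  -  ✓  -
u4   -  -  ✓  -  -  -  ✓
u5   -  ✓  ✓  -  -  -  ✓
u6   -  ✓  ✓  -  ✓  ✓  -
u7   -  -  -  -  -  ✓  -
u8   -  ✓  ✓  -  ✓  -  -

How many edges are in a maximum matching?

5

One maximum matching: u1–v7, u2–v5, u3–v6, u4–v3, u5–v2.
The set {u1, u2, u3, u4, u5, u6, u7, u8} has only 5 neighbours ({v2, v3, v5, v6, v7}), so by Hall's theorem at most 5 of the 8 left vertices can be matched.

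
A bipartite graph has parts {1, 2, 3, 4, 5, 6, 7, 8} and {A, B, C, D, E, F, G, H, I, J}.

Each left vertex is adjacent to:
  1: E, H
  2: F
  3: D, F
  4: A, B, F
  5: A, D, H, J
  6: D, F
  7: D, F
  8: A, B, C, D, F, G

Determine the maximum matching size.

6

A valid assignment of size 6: 1–E, 2–F, 3–D, 4–B, 5–J, 8–G.
The set {2, 3, 6, 7} has only 2 neighbours ({D, F}), so by Hall's theorem at most 6 of the 8 left vertices can be matched.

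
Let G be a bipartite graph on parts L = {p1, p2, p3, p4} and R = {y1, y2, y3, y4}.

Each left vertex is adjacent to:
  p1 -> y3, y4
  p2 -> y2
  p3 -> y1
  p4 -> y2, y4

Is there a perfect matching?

Yes

A valid assignment of size 4: p1–y3, p2–y2, p3–y1, p4–y4.
Every left vertex is matched, so this is a perfect matching.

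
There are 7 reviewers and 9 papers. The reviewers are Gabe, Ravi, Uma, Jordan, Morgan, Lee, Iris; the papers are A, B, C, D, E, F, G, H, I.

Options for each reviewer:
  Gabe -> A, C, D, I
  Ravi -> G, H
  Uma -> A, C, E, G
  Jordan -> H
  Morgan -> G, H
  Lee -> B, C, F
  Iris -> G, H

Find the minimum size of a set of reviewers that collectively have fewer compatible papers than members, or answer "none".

Take S = {Ravi, Jordan, Morgan}. Its neighbourhood is {G, H}, so |N(S)| = 2 < |S| = 3.
Every subset of size less than 3 has at least as many neighbours as members, so 3 is the minimum.

3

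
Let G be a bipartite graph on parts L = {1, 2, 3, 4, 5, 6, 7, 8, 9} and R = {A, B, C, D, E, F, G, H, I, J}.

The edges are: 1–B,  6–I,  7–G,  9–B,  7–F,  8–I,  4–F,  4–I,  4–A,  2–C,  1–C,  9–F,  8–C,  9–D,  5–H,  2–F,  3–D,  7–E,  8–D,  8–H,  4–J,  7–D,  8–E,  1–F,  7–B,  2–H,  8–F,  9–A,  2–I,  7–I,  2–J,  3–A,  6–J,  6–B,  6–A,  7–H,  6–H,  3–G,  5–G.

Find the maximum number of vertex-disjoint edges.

A valid assignment of size 9: 1–F, 2–H, 3–D, 4–A, 5–G, 6–J, 7–E, 8–I, 9–B.
This saturates every left vertex, so 9 is the maximum.

9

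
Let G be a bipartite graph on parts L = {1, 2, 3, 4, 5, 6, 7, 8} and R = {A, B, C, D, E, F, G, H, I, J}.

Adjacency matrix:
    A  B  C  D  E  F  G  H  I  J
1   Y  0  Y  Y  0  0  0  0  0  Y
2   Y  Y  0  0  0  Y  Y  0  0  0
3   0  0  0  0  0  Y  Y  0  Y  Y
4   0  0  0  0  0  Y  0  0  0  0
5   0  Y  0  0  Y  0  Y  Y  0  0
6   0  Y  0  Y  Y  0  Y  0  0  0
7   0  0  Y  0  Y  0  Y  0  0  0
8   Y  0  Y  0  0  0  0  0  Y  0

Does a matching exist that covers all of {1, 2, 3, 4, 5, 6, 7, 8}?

One maximum matching: 1–C, 2–G, 3–J, 4–F, 5–B, 6–D, 7–E, 8–I.
Every left vertex is matched, so this matching saturates all of them.

Yes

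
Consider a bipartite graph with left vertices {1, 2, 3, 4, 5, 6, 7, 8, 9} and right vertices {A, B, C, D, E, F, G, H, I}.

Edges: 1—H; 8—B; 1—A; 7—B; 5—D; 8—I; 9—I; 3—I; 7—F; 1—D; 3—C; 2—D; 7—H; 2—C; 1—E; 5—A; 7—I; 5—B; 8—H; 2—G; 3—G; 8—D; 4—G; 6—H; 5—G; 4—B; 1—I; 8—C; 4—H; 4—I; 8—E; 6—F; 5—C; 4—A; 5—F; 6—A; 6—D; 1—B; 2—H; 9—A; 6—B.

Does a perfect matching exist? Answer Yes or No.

Yes

A valid assignment of size 9: 1-E, 2-D, 3-C, 4-I, 5-G, 6-B, 7-F, 8-H, 9-A.
All 9 left vertices are covered.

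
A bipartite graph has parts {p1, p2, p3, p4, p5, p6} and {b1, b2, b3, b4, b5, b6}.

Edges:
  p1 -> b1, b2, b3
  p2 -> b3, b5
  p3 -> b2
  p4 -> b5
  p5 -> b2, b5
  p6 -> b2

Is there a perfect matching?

No

The set {p3, p4, p5, p6} has only 2 neighbours ({b2, b5}), so by Hall's theorem at most 4 of the 6 left vertices can be matched.
Hence no matching covers every left vertex.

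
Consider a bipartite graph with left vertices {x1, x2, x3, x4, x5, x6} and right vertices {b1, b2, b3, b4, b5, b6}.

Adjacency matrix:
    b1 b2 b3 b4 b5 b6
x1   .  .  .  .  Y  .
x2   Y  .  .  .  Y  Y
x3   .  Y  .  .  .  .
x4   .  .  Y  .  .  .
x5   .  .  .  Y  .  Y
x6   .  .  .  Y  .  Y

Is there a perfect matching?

For example, pair x1–b5, x2–b1, x3–b2, x4–b3, x5–b4, x6–b6.
All 6 left vertices are covered.

Yes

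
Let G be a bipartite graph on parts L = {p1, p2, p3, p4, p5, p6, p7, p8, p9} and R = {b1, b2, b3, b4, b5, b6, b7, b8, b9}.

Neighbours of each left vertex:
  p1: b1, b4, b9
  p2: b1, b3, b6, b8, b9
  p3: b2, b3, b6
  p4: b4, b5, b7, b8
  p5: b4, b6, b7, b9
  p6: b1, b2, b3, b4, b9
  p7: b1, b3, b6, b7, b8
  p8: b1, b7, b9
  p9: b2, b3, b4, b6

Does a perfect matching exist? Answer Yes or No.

A valid assignment of size 9: p1-b4, p2-b8, p3-b6, p4-b5, p5-b7, p6-b2, p7-b1, p8-b9, p9-b3.
All 9 left vertices are covered.

Yes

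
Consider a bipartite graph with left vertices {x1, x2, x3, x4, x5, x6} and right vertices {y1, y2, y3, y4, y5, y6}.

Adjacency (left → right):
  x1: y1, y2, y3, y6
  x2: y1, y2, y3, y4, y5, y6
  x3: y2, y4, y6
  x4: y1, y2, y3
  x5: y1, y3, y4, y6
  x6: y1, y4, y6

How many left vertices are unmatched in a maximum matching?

0

A valid assignment of size 6: x1→y2, x2→y5, x3→y6, x4→y3, x5→y4, x6→y1.
This saturates every left vertex, so 6 is the maximum.
That matches 6 of the 6, leaving 0 unmatched; no matching can do better.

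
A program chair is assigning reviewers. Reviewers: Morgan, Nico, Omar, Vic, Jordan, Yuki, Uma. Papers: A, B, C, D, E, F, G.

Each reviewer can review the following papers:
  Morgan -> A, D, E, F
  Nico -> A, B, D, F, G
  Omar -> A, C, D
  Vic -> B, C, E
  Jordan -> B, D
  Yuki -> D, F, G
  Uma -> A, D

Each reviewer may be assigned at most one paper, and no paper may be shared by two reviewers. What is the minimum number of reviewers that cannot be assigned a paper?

For example, pair Morgan–E, Nico–G, Omar–A, Vic–C, Jordan–B, Yuki–F, Uma–D.
This saturates every reviewer, so 7 is the maximum.
That matches 7 of the 7, leaving 0 unmatched; no matching can do better.

0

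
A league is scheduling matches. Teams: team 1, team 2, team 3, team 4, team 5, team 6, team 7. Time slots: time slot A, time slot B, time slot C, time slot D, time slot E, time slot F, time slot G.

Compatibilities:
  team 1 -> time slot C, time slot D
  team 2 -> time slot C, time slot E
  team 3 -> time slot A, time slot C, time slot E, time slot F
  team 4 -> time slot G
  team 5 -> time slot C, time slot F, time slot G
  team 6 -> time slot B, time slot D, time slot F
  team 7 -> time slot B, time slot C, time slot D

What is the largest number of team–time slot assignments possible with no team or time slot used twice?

7

A valid assignment of size 7: team 1–time slot C, team 2–time slot E, team 3–time slot A, team 4–time slot G, team 5–time slot F, team 6–time slot B, team 7–time slot D.
This saturates every team, so 7 is the maximum.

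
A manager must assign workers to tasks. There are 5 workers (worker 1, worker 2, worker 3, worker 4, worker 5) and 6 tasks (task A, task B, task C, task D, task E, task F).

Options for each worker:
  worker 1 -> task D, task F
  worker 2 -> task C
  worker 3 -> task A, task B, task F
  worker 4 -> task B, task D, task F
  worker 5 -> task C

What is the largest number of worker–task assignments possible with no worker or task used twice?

For example, pair worker 1–task F, worker 2–task C, worker 3–task A, worker 4–task D.
The set {worker 2, worker 5} has only 1 neighbour ({task C}), so by Hall's theorem at most 4 of the 5 workers can be matched.

4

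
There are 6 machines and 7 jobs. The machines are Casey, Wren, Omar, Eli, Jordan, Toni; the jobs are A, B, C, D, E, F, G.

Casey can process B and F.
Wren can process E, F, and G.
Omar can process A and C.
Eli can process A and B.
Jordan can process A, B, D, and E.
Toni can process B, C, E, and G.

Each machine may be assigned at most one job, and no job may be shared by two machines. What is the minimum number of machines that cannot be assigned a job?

0

One maximum matching: Casey-F, Wren-G, Omar-C, Eli-A, Jordan-E, Toni-B.
All 6 machines are matched, so no larger matching exists.
That matches 6 of the 6, leaving 0 unmatched; no matching can do better.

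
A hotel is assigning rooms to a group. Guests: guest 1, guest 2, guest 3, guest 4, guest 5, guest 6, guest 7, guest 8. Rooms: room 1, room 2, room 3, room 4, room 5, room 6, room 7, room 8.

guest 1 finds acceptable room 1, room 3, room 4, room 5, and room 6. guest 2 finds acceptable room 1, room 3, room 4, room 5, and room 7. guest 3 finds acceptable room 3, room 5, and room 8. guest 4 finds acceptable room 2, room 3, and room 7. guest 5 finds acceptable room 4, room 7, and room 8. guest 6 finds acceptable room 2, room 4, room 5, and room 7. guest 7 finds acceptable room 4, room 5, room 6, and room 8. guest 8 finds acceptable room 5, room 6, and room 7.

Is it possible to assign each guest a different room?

For example, pair guest 1–room 6, guest 2–room 1, guest 3–room 3, guest 4–room 2, guest 5–room 8, guest 6–room 5, guest 7–room 4, guest 8–room 7.
Every guest is matched, so this is a perfect matching.

Yes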